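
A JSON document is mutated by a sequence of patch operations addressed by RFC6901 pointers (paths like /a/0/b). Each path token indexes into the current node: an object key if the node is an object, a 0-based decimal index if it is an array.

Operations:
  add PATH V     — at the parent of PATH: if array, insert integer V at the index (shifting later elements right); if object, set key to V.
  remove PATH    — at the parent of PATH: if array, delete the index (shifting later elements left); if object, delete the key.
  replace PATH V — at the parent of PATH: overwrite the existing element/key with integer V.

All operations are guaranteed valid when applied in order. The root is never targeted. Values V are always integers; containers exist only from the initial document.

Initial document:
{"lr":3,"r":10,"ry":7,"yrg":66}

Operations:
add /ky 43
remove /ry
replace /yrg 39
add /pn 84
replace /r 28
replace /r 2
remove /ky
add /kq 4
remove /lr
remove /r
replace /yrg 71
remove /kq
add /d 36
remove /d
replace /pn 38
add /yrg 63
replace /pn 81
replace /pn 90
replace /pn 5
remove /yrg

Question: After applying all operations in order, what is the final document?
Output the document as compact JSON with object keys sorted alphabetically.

After op 1 (add /ky 43): {"ky":43,"lr":3,"r":10,"ry":7,"yrg":66}
After op 2 (remove /ry): {"ky":43,"lr":3,"r":10,"yrg":66}
After op 3 (replace /yrg 39): {"ky":43,"lr":3,"r":10,"yrg":39}
After op 4 (add /pn 84): {"ky":43,"lr":3,"pn":84,"r":10,"yrg":39}
After op 5 (replace /r 28): {"ky":43,"lr":3,"pn":84,"r":28,"yrg":39}
After op 6 (replace /r 2): {"ky":43,"lr":3,"pn":84,"r":2,"yrg":39}
After op 7 (remove /ky): {"lr":3,"pn":84,"r":2,"yrg":39}
After op 8 (add /kq 4): {"kq":4,"lr":3,"pn":84,"r":2,"yrg":39}
After op 9 (remove /lr): {"kq":4,"pn":84,"r":2,"yrg":39}
After op 10 (remove /r): {"kq":4,"pn":84,"yrg":39}
After op 11 (replace /yrg 71): {"kq":4,"pn":84,"yrg":71}
After op 12 (remove /kq): {"pn":84,"yrg":71}
After op 13 (add /d 36): {"d":36,"pn":84,"yrg":71}
After op 14 (remove /d): {"pn":84,"yrg":71}
After op 15 (replace /pn 38): {"pn":38,"yrg":71}
After op 16 (add /yrg 63): {"pn":38,"yrg":63}
After op 17 (replace /pn 81): {"pn":81,"yrg":63}
After op 18 (replace /pn 90): {"pn":90,"yrg":63}
After op 19 (replace /pn 5): {"pn":5,"yrg":63}
After op 20 (remove /yrg): {"pn":5}

Answer: {"pn":5}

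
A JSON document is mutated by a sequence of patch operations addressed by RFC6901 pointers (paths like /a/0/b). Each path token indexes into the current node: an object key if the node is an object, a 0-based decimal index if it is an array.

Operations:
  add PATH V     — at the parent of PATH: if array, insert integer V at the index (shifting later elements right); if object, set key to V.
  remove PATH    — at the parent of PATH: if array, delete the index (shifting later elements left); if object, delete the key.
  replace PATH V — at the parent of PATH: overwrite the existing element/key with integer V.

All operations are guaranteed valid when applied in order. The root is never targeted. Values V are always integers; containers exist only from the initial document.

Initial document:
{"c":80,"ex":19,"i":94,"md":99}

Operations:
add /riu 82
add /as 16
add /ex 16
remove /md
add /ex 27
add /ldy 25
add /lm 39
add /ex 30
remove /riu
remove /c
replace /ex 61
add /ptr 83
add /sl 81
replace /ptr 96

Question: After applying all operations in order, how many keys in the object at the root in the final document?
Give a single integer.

Answer: 7

Derivation:
After op 1 (add /riu 82): {"c":80,"ex":19,"i":94,"md":99,"riu":82}
After op 2 (add /as 16): {"as":16,"c":80,"ex":19,"i":94,"md":99,"riu":82}
After op 3 (add /ex 16): {"as":16,"c":80,"ex":16,"i":94,"md":99,"riu":82}
After op 4 (remove /md): {"as":16,"c":80,"ex":16,"i":94,"riu":82}
After op 5 (add /ex 27): {"as":16,"c":80,"ex":27,"i":94,"riu":82}
After op 6 (add /ldy 25): {"as":16,"c":80,"ex":27,"i":94,"ldy":25,"riu":82}
After op 7 (add /lm 39): {"as":16,"c":80,"ex":27,"i":94,"ldy":25,"lm":39,"riu":82}
After op 8 (add /ex 30): {"as":16,"c":80,"ex":30,"i":94,"ldy":25,"lm":39,"riu":82}
After op 9 (remove /riu): {"as":16,"c":80,"ex":30,"i":94,"ldy":25,"lm":39}
After op 10 (remove /c): {"as":16,"ex":30,"i":94,"ldy":25,"lm":39}
After op 11 (replace /ex 61): {"as":16,"ex":61,"i":94,"ldy":25,"lm":39}
After op 12 (add /ptr 83): {"as":16,"ex":61,"i":94,"ldy":25,"lm":39,"ptr":83}
After op 13 (add /sl 81): {"as":16,"ex":61,"i":94,"ldy":25,"lm":39,"ptr":83,"sl":81}
After op 14 (replace /ptr 96): {"as":16,"ex":61,"i":94,"ldy":25,"lm":39,"ptr":96,"sl":81}
Size at the root: 7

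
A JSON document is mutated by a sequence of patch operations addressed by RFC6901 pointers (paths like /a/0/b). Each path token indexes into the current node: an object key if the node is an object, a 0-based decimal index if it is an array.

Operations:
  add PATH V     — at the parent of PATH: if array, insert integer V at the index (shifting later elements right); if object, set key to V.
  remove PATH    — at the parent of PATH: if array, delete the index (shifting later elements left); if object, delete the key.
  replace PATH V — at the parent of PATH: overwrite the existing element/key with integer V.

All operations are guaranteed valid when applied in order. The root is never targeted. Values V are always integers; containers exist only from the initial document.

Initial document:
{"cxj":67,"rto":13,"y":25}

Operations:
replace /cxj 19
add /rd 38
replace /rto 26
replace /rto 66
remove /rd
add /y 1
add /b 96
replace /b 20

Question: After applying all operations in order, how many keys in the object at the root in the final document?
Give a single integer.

Answer: 4

Derivation:
After op 1 (replace /cxj 19): {"cxj":19,"rto":13,"y":25}
After op 2 (add /rd 38): {"cxj":19,"rd":38,"rto":13,"y":25}
After op 3 (replace /rto 26): {"cxj":19,"rd":38,"rto":26,"y":25}
After op 4 (replace /rto 66): {"cxj":19,"rd":38,"rto":66,"y":25}
After op 5 (remove /rd): {"cxj":19,"rto":66,"y":25}
After op 6 (add /y 1): {"cxj":19,"rto":66,"y":1}
After op 7 (add /b 96): {"b":96,"cxj":19,"rto":66,"y":1}
After op 8 (replace /b 20): {"b":20,"cxj":19,"rto":66,"y":1}
Size at the root: 4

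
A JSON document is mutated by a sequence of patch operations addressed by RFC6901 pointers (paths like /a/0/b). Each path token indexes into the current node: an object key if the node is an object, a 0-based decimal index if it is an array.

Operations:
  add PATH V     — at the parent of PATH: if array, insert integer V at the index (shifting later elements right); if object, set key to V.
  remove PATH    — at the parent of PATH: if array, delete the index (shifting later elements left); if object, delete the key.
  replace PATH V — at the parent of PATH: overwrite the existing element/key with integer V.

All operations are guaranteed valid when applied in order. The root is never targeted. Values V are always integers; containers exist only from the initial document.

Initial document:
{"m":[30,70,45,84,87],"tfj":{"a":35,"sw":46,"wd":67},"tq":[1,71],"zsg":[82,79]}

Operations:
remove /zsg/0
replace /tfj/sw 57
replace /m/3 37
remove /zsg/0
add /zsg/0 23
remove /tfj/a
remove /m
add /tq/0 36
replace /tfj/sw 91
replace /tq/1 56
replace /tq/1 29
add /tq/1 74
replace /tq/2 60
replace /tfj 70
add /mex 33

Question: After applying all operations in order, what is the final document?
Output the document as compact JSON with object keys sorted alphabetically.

After op 1 (remove /zsg/0): {"m":[30,70,45,84,87],"tfj":{"a":35,"sw":46,"wd":67},"tq":[1,71],"zsg":[79]}
After op 2 (replace /tfj/sw 57): {"m":[30,70,45,84,87],"tfj":{"a":35,"sw":57,"wd":67},"tq":[1,71],"zsg":[79]}
After op 3 (replace /m/3 37): {"m":[30,70,45,37,87],"tfj":{"a":35,"sw":57,"wd":67},"tq":[1,71],"zsg":[79]}
After op 4 (remove /zsg/0): {"m":[30,70,45,37,87],"tfj":{"a":35,"sw":57,"wd":67},"tq":[1,71],"zsg":[]}
After op 5 (add /zsg/0 23): {"m":[30,70,45,37,87],"tfj":{"a":35,"sw":57,"wd":67},"tq":[1,71],"zsg":[23]}
After op 6 (remove /tfj/a): {"m":[30,70,45,37,87],"tfj":{"sw":57,"wd":67},"tq":[1,71],"zsg":[23]}
After op 7 (remove /m): {"tfj":{"sw":57,"wd":67},"tq":[1,71],"zsg":[23]}
After op 8 (add /tq/0 36): {"tfj":{"sw":57,"wd":67},"tq":[36,1,71],"zsg":[23]}
After op 9 (replace /tfj/sw 91): {"tfj":{"sw":91,"wd":67},"tq":[36,1,71],"zsg":[23]}
After op 10 (replace /tq/1 56): {"tfj":{"sw":91,"wd":67},"tq":[36,56,71],"zsg":[23]}
After op 11 (replace /tq/1 29): {"tfj":{"sw":91,"wd":67},"tq":[36,29,71],"zsg":[23]}
After op 12 (add /tq/1 74): {"tfj":{"sw":91,"wd":67},"tq":[36,74,29,71],"zsg":[23]}
After op 13 (replace /tq/2 60): {"tfj":{"sw":91,"wd":67},"tq":[36,74,60,71],"zsg":[23]}
After op 14 (replace /tfj 70): {"tfj":70,"tq":[36,74,60,71],"zsg":[23]}
After op 15 (add /mex 33): {"mex":33,"tfj":70,"tq":[36,74,60,71],"zsg":[23]}

Answer: {"mex":33,"tfj":70,"tq":[36,74,60,71],"zsg":[23]}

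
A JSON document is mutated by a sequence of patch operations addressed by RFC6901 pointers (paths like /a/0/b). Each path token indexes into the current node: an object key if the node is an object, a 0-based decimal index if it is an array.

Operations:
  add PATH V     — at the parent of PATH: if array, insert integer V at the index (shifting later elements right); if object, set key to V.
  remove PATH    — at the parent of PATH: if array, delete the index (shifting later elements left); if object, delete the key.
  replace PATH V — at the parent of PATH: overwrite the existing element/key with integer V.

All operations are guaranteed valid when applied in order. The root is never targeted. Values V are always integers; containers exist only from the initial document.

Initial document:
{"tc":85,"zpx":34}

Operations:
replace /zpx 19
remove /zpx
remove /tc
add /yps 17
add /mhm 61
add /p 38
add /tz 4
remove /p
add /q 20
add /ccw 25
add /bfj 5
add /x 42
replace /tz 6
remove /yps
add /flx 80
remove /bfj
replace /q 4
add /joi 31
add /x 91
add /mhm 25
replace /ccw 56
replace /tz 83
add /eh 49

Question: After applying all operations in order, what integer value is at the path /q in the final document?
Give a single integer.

Answer: 4

Derivation:
After op 1 (replace /zpx 19): {"tc":85,"zpx":19}
After op 2 (remove /zpx): {"tc":85}
After op 3 (remove /tc): {}
After op 4 (add /yps 17): {"yps":17}
After op 5 (add /mhm 61): {"mhm":61,"yps":17}
After op 6 (add /p 38): {"mhm":61,"p":38,"yps":17}
After op 7 (add /tz 4): {"mhm":61,"p":38,"tz":4,"yps":17}
After op 8 (remove /p): {"mhm":61,"tz":4,"yps":17}
After op 9 (add /q 20): {"mhm":61,"q":20,"tz":4,"yps":17}
After op 10 (add /ccw 25): {"ccw":25,"mhm":61,"q":20,"tz":4,"yps":17}
After op 11 (add /bfj 5): {"bfj":5,"ccw":25,"mhm":61,"q":20,"tz":4,"yps":17}
After op 12 (add /x 42): {"bfj":5,"ccw":25,"mhm":61,"q":20,"tz":4,"x":42,"yps":17}
After op 13 (replace /tz 6): {"bfj":5,"ccw":25,"mhm":61,"q":20,"tz":6,"x":42,"yps":17}
After op 14 (remove /yps): {"bfj":5,"ccw":25,"mhm":61,"q":20,"tz":6,"x":42}
After op 15 (add /flx 80): {"bfj":5,"ccw":25,"flx":80,"mhm":61,"q":20,"tz":6,"x":42}
After op 16 (remove /bfj): {"ccw":25,"flx":80,"mhm":61,"q":20,"tz":6,"x":42}
After op 17 (replace /q 4): {"ccw":25,"flx":80,"mhm":61,"q":4,"tz":6,"x":42}
After op 18 (add /joi 31): {"ccw":25,"flx":80,"joi":31,"mhm":61,"q":4,"tz":6,"x":42}
After op 19 (add /x 91): {"ccw":25,"flx":80,"joi":31,"mhm":61,"q":4,"tz":6,"x":91}
After op 20 (add /mhm 25): {"ccw":25,"flx":80,"joi":31,"mhm":25,"q":4,"tz":6,"x":91}
After op 21 (replace /ccw 56): {"ccw":56,"flx":80,"joi":31,"mhm":25,"q":4,"tz":6,"x":91}
After op 22 (replace /tz 83): {"ccw":56,"flx":80,"joi":31,"mhm":25,"q":4,"tz":83,"x":91}
After op 23 (add /eh 49): {"ccw":56,"eh":49,"flx":80,"joi":31,"mhm":25,"q":4,"tz":83,"x":91}
Value at /q: 4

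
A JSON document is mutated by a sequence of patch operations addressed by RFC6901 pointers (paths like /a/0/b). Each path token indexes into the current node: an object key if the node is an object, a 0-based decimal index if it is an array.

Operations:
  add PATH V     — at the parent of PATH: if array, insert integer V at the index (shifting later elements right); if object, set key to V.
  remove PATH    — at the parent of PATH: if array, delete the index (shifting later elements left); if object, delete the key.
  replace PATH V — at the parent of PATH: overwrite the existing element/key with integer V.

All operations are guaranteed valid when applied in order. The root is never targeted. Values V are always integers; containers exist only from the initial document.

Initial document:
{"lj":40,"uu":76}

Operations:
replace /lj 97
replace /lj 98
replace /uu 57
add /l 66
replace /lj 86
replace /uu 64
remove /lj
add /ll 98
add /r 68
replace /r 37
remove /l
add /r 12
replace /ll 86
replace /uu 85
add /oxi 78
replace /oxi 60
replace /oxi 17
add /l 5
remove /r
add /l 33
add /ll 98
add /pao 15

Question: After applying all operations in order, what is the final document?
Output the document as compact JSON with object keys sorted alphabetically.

Answer: {"l":33,"ll":98,"oxi":17,"pao":15,"uu":85}

Derivation:
After op 1 (replace /lj 97): {"lj":97,"uu":76}
After op 2 (replace /lj 98): {"lj":98,"uu":76}
After op 3 (replace /uu 57): {"lj":98,"uu":57}
After op 4 (add /l 66): {"l":66,"lj":98,"uu":57}
After op 5 (replace /lj 86): {"l":66,"lj":86,"uu":57}
After op 6 (replace /uu 64): {"l":66,"lj":86,"uu":64}
After op 7 (remove /lj): {"l":66,"uu":64}
After op 8 (add /ll 98): {"l":66,"ll":98,"uu":64}
After op 9 (add /r 68): {"l":66,"ll":98,"r":68,"uu":64}
After op 10 (replace /r 37): {"l":66,"ll":98,"r":37,"uu":64}
After op 11 (remove /l): {"ll":98,"r":37,"uu":64}
After op 12 (add /r 12): {"ll":98,"r":12,"uu":64}
After op 13 (replace /ll 86): {"ll":86,"r":12,"uu":64}
After op 14 (replace /uu 85): {"ll":86,"r":12,"uu":85}
After op 15 (add /oxi 78): {"ll":86,"oxi":78,"r":12,"uu":85}
After op 16 (replace /oxi 60): {"ll":86,"oxi":60,"r":12,"uu":85}
After op 17 (replace /oxi 17): {"ll":86,"oxi":17,"r":12,"uu":85}
After op 18 (add /l 5): {"l":5,"ll":86,"oxi":17,"r":12,"uu":85}
After op 19 (remove /r): {"l":5,"ll":86,"oxi":17,"uu":85}
After op 20 (add /l 33): {"l":33,"ll":86,"oxi":17,"uu":85}
After op 21 (add /ll 98): {"l":33,"ll":98,"oxi":17,"uu":85}
After op 22 (add /pao 15): {"l":33,"ll":98,"oxi":17,"pao":15,"uu":85}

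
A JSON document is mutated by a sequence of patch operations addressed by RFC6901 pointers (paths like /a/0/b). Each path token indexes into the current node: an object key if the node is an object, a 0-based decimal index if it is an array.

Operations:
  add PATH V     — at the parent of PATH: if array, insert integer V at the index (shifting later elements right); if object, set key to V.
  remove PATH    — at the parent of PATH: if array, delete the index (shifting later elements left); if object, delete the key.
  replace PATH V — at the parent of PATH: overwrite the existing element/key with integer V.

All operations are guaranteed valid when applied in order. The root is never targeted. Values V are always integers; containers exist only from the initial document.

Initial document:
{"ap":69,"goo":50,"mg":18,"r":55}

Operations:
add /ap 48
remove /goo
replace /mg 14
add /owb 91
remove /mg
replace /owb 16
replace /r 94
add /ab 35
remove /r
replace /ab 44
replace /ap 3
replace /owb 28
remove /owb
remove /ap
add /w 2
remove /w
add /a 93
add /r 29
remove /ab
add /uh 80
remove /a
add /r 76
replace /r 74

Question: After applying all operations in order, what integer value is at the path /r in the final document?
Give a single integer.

After op 1 (add /ap 48): {"ap":48,"goo":50,"mg":18,"r":55}
After op 2 (remove /goo): {"ap":48,"mg":18,"r":55}
After op 3 (replace /mg 14): {"ap":48,"mg":14,"r":55}
After op 4 (add /owb 91): {"ap":48,"mg":14,"owb":91,"r":55}
After op 5 (remove /mg): {"ap":48,"owb":91,"r":55}
After op 6 (replace /owb 16): {"ap":48,"owb":16,"r":55}
After op 7 (replace /r 94): {"ap":48,"owb":16,"r":94}
After op 8 (add /ab 35): {"ab":35,"ap":48,"owb":16,"r":94}
After op 9 (remove /r): {"ab":35,"ap":48,"owb":16}
After op 10 (replace /ab 44): {"ab":44,"ap":48,"owb":16}
After op 11 (replace /ap 3): {"ab":44,"ap":3,"owb":16}
After op 12 (replace /owb 28): {"ab":44,"ap":3,"owb":28}
After op 13 (remove /owb): {"ab":44,"ap":3}
After op 14 (remove /ap): {"ab":44}
After op 15 (add /w 2): {"ab":44,"w":2}
After op 16 (remove /w): {"ab":44}
After op 17 (add /a 93): {"a":93,"ab":44}
After op 18 (add /r 29): {"a":93,"ab":44,"r":29}
After op 19 (remove /ab): {"a":93,"r":29}
After op 20 (add /uh 80): {"a":93,"r":29,"uh":80}
After op 21 (remove /a): {"r":29,"uh":80}
After op 22 (add /r 76): {"r":76,"uh":80}
After op 23 (replace /r 74): {"r":74,"uh":80}
Value at /r: 74

Answer: 74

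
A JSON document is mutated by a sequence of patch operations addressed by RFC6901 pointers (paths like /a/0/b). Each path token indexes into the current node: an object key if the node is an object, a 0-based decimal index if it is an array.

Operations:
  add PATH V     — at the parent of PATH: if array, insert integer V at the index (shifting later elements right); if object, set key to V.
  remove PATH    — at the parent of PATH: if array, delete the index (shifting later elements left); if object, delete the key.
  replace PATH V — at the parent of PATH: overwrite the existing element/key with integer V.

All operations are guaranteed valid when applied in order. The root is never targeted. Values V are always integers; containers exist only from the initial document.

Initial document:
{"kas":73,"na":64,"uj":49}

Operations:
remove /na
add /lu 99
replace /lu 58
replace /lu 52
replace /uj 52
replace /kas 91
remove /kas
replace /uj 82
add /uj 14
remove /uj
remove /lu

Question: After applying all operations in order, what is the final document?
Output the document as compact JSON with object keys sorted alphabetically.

Answer: {}

Derivation:
After op 1 (remove /na): {"kas":73,"uj":49}
After op 2 (add /lu 99): {"kas":73,"lu":99,"uj":49}
After op 3 (replace /lu 58): {"kas":73,"lu":58,"uj":49}
After op 4 (replace /lu 52): {"kas":73,"lu":52,"uj":49}
After op 5 (replace /uj 52): {"kas":73,"lu":52,"uj":52}
After op 6 (replace /kas 91): {"kas":91,"lu":52,"uj":52}
After op 7 (remove /kas): {"lu":52,"uj":52}
After op 8 (replace /uj 82): {"lu":52,"uj":82}
After op 9 (add /uj 14): {"lu":52,"uj":14}
After op 10 (remove /uj): {"lu":52}
After op 11 (remove /lu): {}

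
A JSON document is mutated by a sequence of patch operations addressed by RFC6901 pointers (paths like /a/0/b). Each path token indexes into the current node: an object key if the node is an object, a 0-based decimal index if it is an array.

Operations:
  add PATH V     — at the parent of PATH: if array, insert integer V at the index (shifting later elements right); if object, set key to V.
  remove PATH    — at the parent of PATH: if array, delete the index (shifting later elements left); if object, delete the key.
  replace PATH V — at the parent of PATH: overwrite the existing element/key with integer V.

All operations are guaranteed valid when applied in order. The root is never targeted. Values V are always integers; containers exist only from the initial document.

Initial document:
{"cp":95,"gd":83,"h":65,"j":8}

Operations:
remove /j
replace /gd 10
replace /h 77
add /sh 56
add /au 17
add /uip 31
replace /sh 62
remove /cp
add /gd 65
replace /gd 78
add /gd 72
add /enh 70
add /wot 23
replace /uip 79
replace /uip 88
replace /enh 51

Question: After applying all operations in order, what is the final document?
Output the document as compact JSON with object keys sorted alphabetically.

After op 1 (remove /j): {"cp":95,"gd":83,"h":65}
After op 2 (replace /gd 10): {"cp":95,"gd":10,"h":65}
After op 3 (replace /h 77): {"cp":95,"gd":10,"h":77}
After op 4 (add /sh 56): {"cp":95,"gd":10,"h":77,"sh":56}
After op 5 (add /au 17): {"au":17,"cp":95,"gd":10,"h":77,"sh":56}
After op 6 (add /uip 31): {"au":17,"cp":95,"gd":10,"h":77,"sh":56,"uip":31}
After op 7 (replace /sh 62): {"au":17,"cp":95,"gd":10,"h":77,"sh":62,"uip":31}
After op 8 (remove /cp): {"au":17,"gd":10,"h":77,"sh":62,"uip":31}
After op 9 (add /gd 65): {"au":17,"gd":65,"h":77,"sh":62,"uip":31}
After op 10 (replace /gd 78): {"au":17,"gd":78,"h":77,"sh":62,"uip":31}
After op 11 (add /gd 72): {"au":17,"gd":72,"h":77,"sh":62,"uip":31}
After op 12 (add /enh 70): {"au":17,"enh":70,"gd":72,"h":77,"sh":62,"uip":31}
After op 13 (add /wot 23): {"au":17,"enh":70,"gd":72,"h":77,"sh":62,"uip":31,"wot":23}
After op 14 (replace /uip 79): {"au":17,"enh":70,"gd":72,"h":77,"sh":62,"uip":79,"wot":23}
After op 15 (replace /uip 88): {"au":17,"enh":70,"gd":72,"h":77,"sh":62,"uip":88,"wot":23}
After op 16 (replace /enh 51): {"au":17,"enh":51,"gd":72,"h":77,"sh":62,"uip":88,"wot":23}

Answer: {"au":17,"enh":51,"gd":72,"h":77,"sh":62,"uip":88,"wot":23}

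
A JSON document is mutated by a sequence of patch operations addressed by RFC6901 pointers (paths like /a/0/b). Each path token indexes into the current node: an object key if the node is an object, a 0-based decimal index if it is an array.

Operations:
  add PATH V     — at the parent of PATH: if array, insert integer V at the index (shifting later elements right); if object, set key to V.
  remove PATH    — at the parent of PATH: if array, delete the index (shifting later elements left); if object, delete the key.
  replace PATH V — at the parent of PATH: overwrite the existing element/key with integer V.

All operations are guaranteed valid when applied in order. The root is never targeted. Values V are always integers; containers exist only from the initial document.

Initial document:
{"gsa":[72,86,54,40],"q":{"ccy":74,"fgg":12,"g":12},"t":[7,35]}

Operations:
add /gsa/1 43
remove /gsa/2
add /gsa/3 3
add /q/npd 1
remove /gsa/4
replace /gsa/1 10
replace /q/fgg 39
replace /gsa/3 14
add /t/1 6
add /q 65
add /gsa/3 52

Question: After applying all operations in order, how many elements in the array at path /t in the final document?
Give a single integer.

After op 1 (add /gsa/1 43): {"gsa":[72,43,86,54,40],"q":{"ccy":74,"fgg":12,"g":12},"t":[7,35]}
After op 2 (remove /gsa/2): {"gsa":[72,43,54,40],"q":{"ccy":74,"fgg":12,"g":12},"t":[7,35]}
After op 3 (add /gsa/3 3): {"gsa":[72,43,54,3,40],"q":{"ccy":74,"fgg":12,"g":12},"t":[7,35]}
After op 4 (add /q/npd 1): {"gsa":[72,43,54,3,40],"q":{"ccy":74,"fgg":12,"g":12,"npd":1},"t":[7,35]}
After op 5 (remove /gsa/4): {"gsa":[72,43,54,3],"q":{"ccy":74,"fgg":12,"g":12,"npd":1},"t":[7,35]}
After op 6 (replace /gsa/1 10): {"gsa":[72,10,54,3],"q":{"ccy":74,"fgg":12,"g":12,"npd":1},"t":[7,35]}
After op 7 (replace /q/fgg 39): {"gsa":[72,10,54,3],"q":{"ccy":74,"fgg":39,"g":12,"npd":1},"t":[7,35]}
After op 8 (replace /gsa/3 14): {"gsa":[72,10,54,14],"q":{"ccy":74,"fgg":39,"g":12,"npd":1},"t":[7,35]}
After op 9 (add /t/1 6): {"gsa":[72,10,54,14],"q":{"ccy":74,"fgg":39,"g":12,"npd":1},"t":[7,6,35]}
After op 10 (add /q 65): {"gsa":[72,10,54,14],"q":65,"t":[7,6,35]}
After op 11 (add /gsa/3 52): {"gsa":[72,10,54,52,14],"q":65,"t":[7,6,35]}
Size at path /t: 3

Answer: 3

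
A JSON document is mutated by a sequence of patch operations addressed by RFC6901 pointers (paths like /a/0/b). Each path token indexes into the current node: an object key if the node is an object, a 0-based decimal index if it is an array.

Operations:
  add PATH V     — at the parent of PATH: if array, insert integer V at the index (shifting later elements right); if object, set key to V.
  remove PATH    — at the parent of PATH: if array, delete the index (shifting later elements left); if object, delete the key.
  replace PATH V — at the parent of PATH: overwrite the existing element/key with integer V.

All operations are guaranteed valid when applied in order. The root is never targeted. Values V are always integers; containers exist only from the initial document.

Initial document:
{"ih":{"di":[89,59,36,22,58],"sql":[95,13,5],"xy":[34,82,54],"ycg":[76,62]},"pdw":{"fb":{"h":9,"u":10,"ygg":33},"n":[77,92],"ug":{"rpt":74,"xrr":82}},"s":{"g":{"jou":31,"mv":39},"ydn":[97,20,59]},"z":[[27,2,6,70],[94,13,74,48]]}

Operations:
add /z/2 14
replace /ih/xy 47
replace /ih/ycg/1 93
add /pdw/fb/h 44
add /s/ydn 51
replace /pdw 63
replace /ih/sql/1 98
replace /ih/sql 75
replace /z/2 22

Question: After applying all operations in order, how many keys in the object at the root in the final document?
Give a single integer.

After op 1 (add /z/2 14): {"ih":{"di":[89,59,36,22,58],"sql":[95,13,5],"xy":[34,82,54],"ycg":[76,62]},"pdw":{"fb":{"h":9,"u":10,"ygg":33},"n":[77,92],"ug":{"rpt":74,"xrr":82}},"s":{"g":{"jou":31,"mv":39},"ydn":[97,20,59]},"z":[[27,2,6,70],[94,13,74,48],14]}
After op 2 (replace /ih/xy 47): {"ih":{"di":[89,59,36,22,58],"sql":[95,13,5],"xy":47,"ycg":[76,62]},"pdw":{"fb":{"h":9,"u":10,"ygg":33},"n":[77,92],"ug":{"rpt":74,"xrr":82}},"s":{"g":{"jou":31,"mv":39},"ydn":[97,20,59]},"z":[[27,2,6,70],[94,13,74,48],14]}
After op 3 (replace /ih/ycg/1 93): {"ih":{"di":[89,59,36,22,58],"sql":[95,13,5],"xy":47,"ycg":[76,93]},"pdw":{"fb":{"h":9,"u":10,"ygg":33},"n":[77,92],"ug":{"rpt":74,"xrr":82}},"s":{"g":{"jou":31,"mv":39},"ydn":[97,20,59]},"z":[[27,2,6,70],[94,13,74,48],14]}
After op 4 (add /pdw/fb/h 44): {"ih":{"di":[89,59,36,22,58],"sql":[95,13,5],"xy":47,"ycg":[76,93]},"pdw":{"fb":{"h":44,"u":10,"ygg":33},"n":[77,92],"ug":{"rpt":74,"xrr":82}},"s":{"g":{"jou":31,"mv":39},"ydn":[97,20,59]},"z":[[27,2,6,70],[94,13,74,48],14]}
After op 5 (add /s/ydn 51): {"ih":{"di":[89,59,36,22,58],"sql":[95,13,5],"xy":47,"ycg":[76,93]},"pdw":{"fb":{"h":44,"u":10,"ygg":33},"n":[77,92],"ug":{"rpt":74,"xrr":82}},"s":{"g":{"jou":31,"mv":39},"ydn":51},"z":[[27,2,6,70],[94,13,74,48],14]}
After op 6 (replace /pdw 63): {"ih":{"di":[89,59,36,22,58],"sql":[95,13,5],"xy":47,"ycg":[76,93]},"pdw":63,"s":{"g":{"jou":31,"mv":39},"ydn":51},"z":[[27,2,6,70],[94,13,74,48],14]}
After op 7 (replace /ih/sql/1 98): {"ih":{"di":[89,59,36,22,58],"sql":[95,98,5],"xy":47,"ycg":[76,93]},"pdw":63,"s":{"g":{"jou":31,"mv":39},"ydn":51},"z":[[27,2,6,70],[94,13,74,48],14]}
After op 8 (replace /ih/sql 75): {"ih":{"di":[89,59,36,22,58],"sql":75,"xy":47,"ycg":[76,93]},"pdw":63,"s":{"g":{"jou":31,"mv":39},"ydn":51},"z":[[27,2,6,70],[94,13,74,48],14]}
After op 9 (replace /z/2 22): {"ih":{"di":[89,59,36,22,58],"sql":75,"xy":47,"ycg":[76,93]},"pdw":63,"s":{"g":{"jou":31,"mv":39},"ydn":51},"z":[[27,2,6,70],[94,13,74,48],22]}
Size at the root: 4

Answer: 4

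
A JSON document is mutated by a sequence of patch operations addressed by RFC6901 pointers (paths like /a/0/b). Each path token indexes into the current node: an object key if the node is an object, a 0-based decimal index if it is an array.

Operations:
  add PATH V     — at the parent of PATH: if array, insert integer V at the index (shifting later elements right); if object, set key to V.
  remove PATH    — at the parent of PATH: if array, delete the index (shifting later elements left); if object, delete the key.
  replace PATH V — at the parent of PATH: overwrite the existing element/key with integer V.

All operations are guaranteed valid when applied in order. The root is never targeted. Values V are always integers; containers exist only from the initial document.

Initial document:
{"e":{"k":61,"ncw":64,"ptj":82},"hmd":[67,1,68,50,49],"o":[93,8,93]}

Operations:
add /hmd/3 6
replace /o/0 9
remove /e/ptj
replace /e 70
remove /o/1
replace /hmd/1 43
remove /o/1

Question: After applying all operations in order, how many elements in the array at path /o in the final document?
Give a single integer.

Answer: 1

Derivation:
After op 1 (add /hmd/3 6): {"e":{"k":61,"ncw":64,"ptj":82},"hmd":[67,1,68,6,50,49],"o":[93,8,93]}
After op 2 (replace /o/0 9): {"e":{"k":61,"ncw":64,"ptj":82},"hmd":[67,1,68,6,50,49],"o":[9,8,93]}
After op 3 (remove /e/ptj): {"e":{"k":61,"ncw":64},"hmd":[67,1,68,6,50,49],"o":[9,8,93]}
After op 4 (replace /e 70): {"e":70,"hmd":[67,1,68,6,50,49],"o":[9,8,93]}
After op 5 (remove /o/1): {"e":70,"hmd":[67,1,68,6,50,49],"o":[9,93]}
After op 6 (replace /hmd/1 43): {"e":70,"hmd":[67,43,68,6,50,49],"o":[9,93]}
After op 7 (remove /o/1): {"e":70,"hmd":[67,43,68,6,50,49],"o":[9]}
Size at path /o: 1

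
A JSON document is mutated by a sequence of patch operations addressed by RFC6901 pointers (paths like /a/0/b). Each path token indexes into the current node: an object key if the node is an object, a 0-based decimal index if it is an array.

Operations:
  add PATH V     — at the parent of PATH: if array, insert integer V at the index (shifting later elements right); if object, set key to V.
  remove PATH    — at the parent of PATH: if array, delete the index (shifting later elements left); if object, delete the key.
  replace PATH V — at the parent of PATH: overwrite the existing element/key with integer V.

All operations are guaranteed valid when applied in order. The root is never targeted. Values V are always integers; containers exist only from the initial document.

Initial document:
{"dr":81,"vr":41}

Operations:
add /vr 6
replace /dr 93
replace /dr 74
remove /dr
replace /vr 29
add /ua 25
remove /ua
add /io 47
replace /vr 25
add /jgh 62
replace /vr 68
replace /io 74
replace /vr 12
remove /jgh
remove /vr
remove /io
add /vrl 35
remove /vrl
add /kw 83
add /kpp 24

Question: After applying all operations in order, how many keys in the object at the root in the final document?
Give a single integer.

Answer: 2

Derivation:
After op 1 (add /vr 6): {"dr":81,"vr":6}
After op 2 (replace /dr 93): {"dr":93,"vr":6}
After op 3 (replace /dr 74): {"dr":74,"vr":6}
After op 4 (remove /dr): {"vr":6}
After op 5 (replace /vr 29): {"vr":29}
After op 6 (add /ua 25): {"ua":25,"vr":29}
After op 7 (remove /ua): {"vr":29}
After op 8 (add /io 47): {"io":47,"vr":29}
After op 9 (replace /vr 25): {"io":47,"vr":25}
After op 10 (add /jgh 62): {"io":47,"jgh":62,"vr":25}
After op 11 (replace /vr 68): {"io":47,"jgh":62,"vr":68}
After op 12 (replace /io 74): {"io":74,"jgh":62,"vr":68}
After op 13 (replace /vr 12): {"io":74,"jgh":62,"vr":12}
After op 14 (remove /jgh): {"io":74,"vr":12}
After op 15 (remove /vr): {"io":74}
After op 16 (remove /io): {}
After op 17 (add /vrl 35): {"vrl":35}
After op 18 (remove /vrl): {}
After op 19 (add /kw 83): {"kw":83}
After op 20 (add /kpp 24): {"kpp":24,"kw":83}
Size at the root: 2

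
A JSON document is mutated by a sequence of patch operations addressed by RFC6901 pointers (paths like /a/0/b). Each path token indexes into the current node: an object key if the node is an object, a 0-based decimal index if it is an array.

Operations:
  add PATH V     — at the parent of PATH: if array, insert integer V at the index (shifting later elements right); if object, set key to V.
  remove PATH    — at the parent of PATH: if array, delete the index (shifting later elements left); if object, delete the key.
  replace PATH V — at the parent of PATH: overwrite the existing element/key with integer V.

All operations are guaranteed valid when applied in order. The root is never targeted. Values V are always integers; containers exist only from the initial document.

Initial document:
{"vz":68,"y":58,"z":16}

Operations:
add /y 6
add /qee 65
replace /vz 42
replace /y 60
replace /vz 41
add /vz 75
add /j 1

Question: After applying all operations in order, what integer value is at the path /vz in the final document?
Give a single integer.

Answer: 75

Derivation:
After op 1 (add /y 6): {"vz":68,"y":6,"z":16}
After op 2 (add /qee 65): {"qee":65,"vz":68,"y":6,"z":16}
After op 3 (replace /vz 42): {"qee":65,"vz":42,"y":6,"z":16}
After op 4 (replace /y 60): {"qee":65,"vz":42,"y":60,"z":16}
After op 5 (replace /vz 41): {"qee":65,"vz":41,"y":60,"z":16}
After op 6 (add /vz 75): {"qee":65,"vz":75,"y":60,"z":16}
After op 7 (add /j 1): {"j":1,"qee":65,"vz":75,"y":60,"z":16}
Value at /vz: 75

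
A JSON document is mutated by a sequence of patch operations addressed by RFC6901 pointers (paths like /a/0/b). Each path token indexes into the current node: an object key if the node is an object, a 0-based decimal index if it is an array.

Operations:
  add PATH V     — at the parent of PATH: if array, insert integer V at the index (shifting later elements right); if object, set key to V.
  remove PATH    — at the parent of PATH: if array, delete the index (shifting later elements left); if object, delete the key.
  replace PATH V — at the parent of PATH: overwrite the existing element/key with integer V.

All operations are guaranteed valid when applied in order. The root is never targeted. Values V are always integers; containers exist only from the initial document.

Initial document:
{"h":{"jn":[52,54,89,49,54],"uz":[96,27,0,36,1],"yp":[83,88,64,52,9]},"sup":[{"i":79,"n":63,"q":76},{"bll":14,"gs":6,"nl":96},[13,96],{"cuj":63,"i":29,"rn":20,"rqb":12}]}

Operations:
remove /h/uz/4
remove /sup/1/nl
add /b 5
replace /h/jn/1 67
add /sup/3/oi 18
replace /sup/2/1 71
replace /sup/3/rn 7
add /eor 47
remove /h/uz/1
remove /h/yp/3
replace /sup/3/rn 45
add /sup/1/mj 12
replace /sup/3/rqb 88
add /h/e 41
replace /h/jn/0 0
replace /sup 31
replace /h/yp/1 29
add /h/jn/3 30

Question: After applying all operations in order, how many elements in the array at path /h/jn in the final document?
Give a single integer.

After op 1 (remove /h/uz/4): {"h":{"jn":[52,54,89,49,54],"uz":[96,27,0,36],"yp":[83,88,64,52,9]},"sup":[{"i":79,"n":63,"q":76},{"bll":14,"gs":6,"nl":96},[13,96],{"cuj":63,"i":29,"rn":20,"rqb":12}]}
After op 2 (remove /sup/1/nl): {"h":{"jn":[52,54,89,49,54],"uz":[96,27,0,36],"yp":[83,88,64,52,9]},"sup":[{"i":79,"n":63,"q":76},{"bll":14,"gs":6},[13,96],{"cuj":63,"i":29,"rn":20,"rqb":12}]}
After op 3 (add /b 5): {"b":5,"h":{"jn":[52,54,89,49,54],"uz":[96,27,0,36],"yp":[83,88,64,52,9]},"sup":[{"i":79,"n":63,"q":76},{"bll":14,"gs":6},[13,96],{"cuj":63,"i":29,"rn":20,"rqb":12}]}
After op 4 (replace /h/jn/1 67): {"b":5,"h":{"jn":[52,67,89,49,54],"uz":[96,27,0,36],"yp":[83,88,64,52,9]},"sup":[{"i":79,"n":63,"q":76},{"bll":14,"gs":6},[13,96],{"cuj":63,"i":29,"rn":20,"rqb":12}]}
After op 5 (add /sup/3/oi 18): {"b":5,"h":{"jn":[52,67,89,49,54],"uz":[96,27,0,36],"yp":[83,88,64,52,9]},"sup":[{"i":79,"n":63,"q":76},{"bll":14,"gs":6},[13,96],{"cuj":63,"i":29,"oi":18,"rn":20,"rqb":12}]}
After op 6 (replace /sup/2/1 71): {"b":5,"h":{"jn":[52,67,89,49,54],"uz":[96,27,0,36],"yp":[83,88,64,52,9]},"sup":[{"i":79,"n":63,"q":76},{"bll":14,"gs":6},[13,71],{"cuj":63,"i":29,"oi":18,"rn":20,"rqb":12}]}
After op 7 (replace /sup/3/rn 7): {"b":5,"h":{"jn":[52,67,89,49,54],"uz":[96,27,0,36],"yp":[83,88,64,52,9]},"sup":[{"i":79,"n":63,"q":76},{"bll":14,"gs":6},[13,71],{"cuj":63,"i":29,"oi":18,"rn":7,"rqb":12}]}
After op 8 (add /eor 47): {"b":5,"eor":47,"h":{"jn":[52,67,89,49,54],"uz":[96,27,0,36],"yp":[83,88,64,52,9]},"sup":[{"i":79,"n":63,"q":76},{"bll":14,"gs":6},[13,71],{"cuj":63,"i":29,"oi":18,"rn":7,"rqb":12}]}
After op 9 (remove /h/uz/1): {"b":5,"eor":47,"h":{"jn":[52,67,89,49,54],"uz":[96,0,36],"yp":[83,88,64,52,9]},"sup":[{"i":79,"n":63,"q":76},{"bll":14,"gs":6},[13,71],{"cuj":63,"i":29,"oi":18,"rn":7,"rqb":12}]}
After op 10 (remove /h/yp/3): {"b":5,"eor":47,"h":{"jn":[52,67,89,49,54],"uz":[96,0,36],"yp":[83,88,64,9]},"sup":[{"i":79,"n":63,"q":76},{"bll":14,"gs":6},[13,71],{"cuj":63,"i":29,"oi":18,"rn":7,"rqb":12}]}
After op 11 (replace /sup/3/rn 45): {"b":5,"eor":47,"h":{"jn":[52,67,89,49,54],"uz":[96,0,36],"yp":[83,88,64,9]},"sup":[{"i":79,"n":63,"q":76},{"bll":14,"gs":6},[13,71],{"cuj":63,"i":29,"oi":18,"rn":45,"rqb":12}]}
After op 12 (add /sup/1/mj 12): {"b":5,"eor":47,"h":{"jn":[52,67,89,49,54],"uz":[96,0,36],"yp":[83,88,64,9]},"sup":[{"i":79,"n":63,"q":76},{"bll":14,"gs":6,"mj":12},[13,71],{"cuj":63,"i":29,"oi":18,"rn":45,"rqb":12}]}
After op 13 (replace /sup/3/rqb 88): {"b":5,"eor":47,"h":{"jn":[52,67,89,49,54],"uz":[96,0,36],"yp":[83,88,64,9]},"sup":[{"i":79,"n":63,"q":76},{"bll":14,"gs":6,"mj":12},[13,71],{"cuj":63,"i":29,"oi":18,"rn":45,"rqb":88}]}
After op 14 (add /h/e 41): {"b":5,"eor":47,"h":{"e":41,"jn":[52,67,89,49,54],"uz":[96,0,36],"yp":[83,88,64,9]},"sup":[{"i":79,"n":63,"q":76},{"bll":14,"gs":6,"mj":12},[13,71],{"cuj":63,"i":29,"oi":18,"rn":45,"rqb":88}]}
After op 15 (replace /h/jn/0 0): {"b":5,"eor":47,"h":{"e":41,"jn":[0,67,89,49,54],"uz":[96,0,36],"yp":[83,88,64,9]},"sup":[{"i":79,"n":63,"q":76},{"bll":14,"gs":6,"mj":12},[13,71],{"cuj":63,"i":29,"oi":18,"rn":45,"rqb":88}]}
After op 16 (replace /sup 31): {"b":5,"eor":47,"h":{"e":41,"jn":[0,67,89,49,54],"uz":[96,0,36],"yp":[83,88,64,9]},"sup":31}
After op 17 (replace /h/yp/1 29): {"b":5,"eor":47,"h":{"e":41,"jn":[0,67,89,49,54],"uz":[96,0,36],"yp":[83,29,64,9]},"sup":31}
After op 18 (add /h/jn/3 30): {"b":5,"eor":47,"h":{"e":41,"jn":[0,67,89,30,49,54],"uz":[96,0,36],"yp":[83,29,64,9]},"sup":31}
Size at path /h/jn: 6

Answer: 6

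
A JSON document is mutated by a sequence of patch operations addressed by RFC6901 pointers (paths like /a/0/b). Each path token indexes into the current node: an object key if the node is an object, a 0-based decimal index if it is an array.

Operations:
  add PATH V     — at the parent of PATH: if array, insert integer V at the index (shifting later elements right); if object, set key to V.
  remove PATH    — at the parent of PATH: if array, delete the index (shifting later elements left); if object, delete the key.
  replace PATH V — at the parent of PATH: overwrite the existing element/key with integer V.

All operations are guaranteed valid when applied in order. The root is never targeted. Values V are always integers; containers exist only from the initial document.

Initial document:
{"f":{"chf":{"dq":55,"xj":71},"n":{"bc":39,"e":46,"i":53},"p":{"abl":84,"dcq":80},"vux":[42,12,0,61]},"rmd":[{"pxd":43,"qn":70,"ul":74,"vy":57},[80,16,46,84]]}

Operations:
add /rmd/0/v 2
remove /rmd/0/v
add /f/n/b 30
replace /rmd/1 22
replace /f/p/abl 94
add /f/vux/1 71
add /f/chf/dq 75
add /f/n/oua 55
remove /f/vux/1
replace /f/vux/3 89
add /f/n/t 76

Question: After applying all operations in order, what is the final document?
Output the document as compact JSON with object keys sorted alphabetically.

Answer: {"f":{"chf":{"dq":75,"xj":71},"n":{"b":30,"bc":39,"e":46,"i":53,"oua":55,"t":76},"p":{"abl":94,"dcq":80},"vux":[42,12,0,89]},"rmd":[{"pxd":43,"qn":70,"ul":74,"vy":57},22]}

Derivation:
After op 1 (add /rmd/0/v 2): {"f":{"chf":{"dq":55,"xj":71},"n":{"bc":39,"e":46,"i":53},"p":{"abl":84,"dcq":80},"vux":[42,12,0,61]},"rmd":[{"pxd":43,"qn":70,"ul":74,"v":2,"vy":57},[80,16,46,84]]}
After op 2 (remove /rmd/0/v): {"f":{"chf":{"dq":55,"xj":71},"n":{"bc":39,"e":46,"i":53},"p":{"abl":84,"dcq":80},"vux":[42,12,0,61]},"rmd":[{"pxd":43,"qn":70,"ul":74,"vy":57},[80,16,46,84]]}
After op 3 (add /f/n/b 30): {"f":{"chf":{"dq":55,"xj":71},"n":{"b":30,"bc":39,"e":46,"i":53},"p":{"abl":84,"dcq":80},"vux":[42,12,0,61]},"rmd":[{"pxd":43,"qn":70,"ul":74,"vy":57},[80,16,46,84]]}
After op 4 (replace /rmd/1 22): {"f":{"chf":{"dq":55,"xj":71},"n":{"b":30,"bc":39,"e":46,"i":53},"p":{"abl":84,"dcq":80},"vux":[42,12,0,61]},"rmd":[{"pxd":43,"qn":70,"ul":74,"vy":57},22]}
After op 5 (replace /f/p/abl 94): {"f":{"chf":{"dq":55,"xj":71},"n":{"b":30,"bc":39,"e":46,"i":53},"p":{"abl":94,"dcq":80},"vux":[42,12,0,61]},"rmd":[{"pxd":43,"qn":70,"ul":74,"vy":57},22]}
After op 6 (add /f/vux/1 71): {"f":{"chf":{"dq":55,"xj":71},"n":{"b":30,"bc":39,"e":46,"i":53},"p":{"abl":94,"dcq":80},"vux":[42,71,12,0,61]},"rmd":[{"pxd":43,"qn":70,"ul":74,"vy":57},22]}
After op 7 (add /f/chf/dq 75): {"f":{"chf":{"dq":75,"xj":71},"n":{"b":30,"bc":39,"e":46,"i":53},"p":{"abl":94,"dcq":80},"vux":[42,71,12,0,61]},"rmd":[{"pxd":43,"qn":70,"ul":74,"vy":57},22]}
After op 8 (add /f/n/oua 55): {"f":{"chf":{"dq":75,"xj":71},"n":{"b":30,"bc":39,"e":46,"i":53,"oua":55},"p":{"abl":94,"dcq":80},"vux":[42,71,12,0,61]},"rmd":[{"pxd":43,"qn":70,"ul":74,"vy":57},22]}
After op 9 (remove /f/vux/1): {"f":{"chf":{"dq":75,"xj":71},"n":{"b":30,"bc":39,"e":46,"i":53,"oua":55},"p":{"abl":94,"dcq":80},"vux":[42,12,0,61]},"rmd":[{"pxd":43,"qn":70,"ul":74,"vy":57},22]}
After op 10 (replace /f/vux/3 89): {"f":{"chf":{"dq":75,"xj":71},"n":{"b":30,"bc":39,"e":46,"i":53,"oua":55},"p":{"abl":94,"dcq":80},"vux":[42,12,0,89]},"rmd":[{"pxd":43,"qn":70,"ul":74,"vy":57},22]}
After op 11 (add /f/n/t 76): {"f":{"chf":{"dq":75,"xj":71},"n":{"b":30,"bc":39,"e":46,"i":53,"oua":55,"t":76},"p":{"abl":94,"dcq":80},"vux":[42,12,0,89]},"rmd":[{"pxd":43,"qn":70,"ul":74,"vy":57},22]}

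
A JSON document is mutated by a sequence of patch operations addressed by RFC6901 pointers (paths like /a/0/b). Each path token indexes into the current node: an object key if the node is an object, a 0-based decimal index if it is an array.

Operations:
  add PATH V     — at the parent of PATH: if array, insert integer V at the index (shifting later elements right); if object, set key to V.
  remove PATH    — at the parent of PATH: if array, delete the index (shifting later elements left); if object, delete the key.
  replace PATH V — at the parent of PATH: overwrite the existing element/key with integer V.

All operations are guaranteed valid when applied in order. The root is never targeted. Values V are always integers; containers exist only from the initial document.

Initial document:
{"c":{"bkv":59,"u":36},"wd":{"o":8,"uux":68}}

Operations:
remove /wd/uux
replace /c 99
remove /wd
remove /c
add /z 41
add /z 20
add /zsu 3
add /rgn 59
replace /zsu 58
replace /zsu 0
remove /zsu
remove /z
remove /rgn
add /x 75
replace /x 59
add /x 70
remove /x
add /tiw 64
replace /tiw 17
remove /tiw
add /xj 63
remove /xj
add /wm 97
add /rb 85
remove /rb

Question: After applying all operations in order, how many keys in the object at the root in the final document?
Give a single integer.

After op 1 (remove /wd/uux): {"c":{"bkv":59,"u":36},"wd":{"o":8}}
After op 2 (replace /c 99): {"c":99,"wd":{"o":8}}
After op 3 (remove /wd): {"c":99}
After op 4 (remove /c): {}
After op 5 (add /z 41): {"z":41}
After op 6 (add /z 20): {"z":20}
After op 7 (add /zsu 3): {"z":20,"zsu":3}
After op 8 (add /rgn 59): {"rgn":59,"z":20,"zsu":3}
After op 9 (replace /zsu 58): {"rgn":59,"z":20,"zsu":58}
After op 10 (replace /zsu 0): {"rgn":59,"z":20,"zsu":0}
After op 11 (remove /zsu): {"rgn":59,"z":20}
After op 12 (remove /z): {"rgn":59}
After op 13 (remove /rgn): {}
After op 14 (add /x 75): {"x":75}
After op 15 (replace /x 59): {"x":59}
After op 16 (add /x 70): {"x":70}
After op 17 (remove /x): {}
After op 18 (add /tiw 64): {"tiw":64}
After op 19 (replace /tiw 17): {"tiw":17}
After op 20 (remove /tiw): {}
After op 21 (add /xj 63): {"xj":63}
After op 22 (remove /xj): {}
After op 23 (add /wm 97): {"wm":97}
After op 24 (add /rb 85): {"rb":85,"wm":97}
After op 25 (remove /rb): {"wm":97}
Size at the root: 1

Answer: 1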